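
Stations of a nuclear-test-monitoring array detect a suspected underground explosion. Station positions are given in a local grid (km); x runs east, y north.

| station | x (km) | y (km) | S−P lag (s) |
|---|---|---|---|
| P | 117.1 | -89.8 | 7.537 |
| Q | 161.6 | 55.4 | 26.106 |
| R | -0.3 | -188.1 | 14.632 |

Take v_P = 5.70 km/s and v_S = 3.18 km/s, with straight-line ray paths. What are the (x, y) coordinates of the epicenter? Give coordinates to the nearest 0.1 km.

(65.3, -105.8)

Distance from S−P lag: d = Δt · v_P v_S / (v_P − v_S) = Δt · (5.70·3.18)/(5.70−3.18) ≈ 7.1929·Δt.
So d_P = 54.21, d_Q = 187.78, d_R = 105.25 km.
Circle about each station: (x − 117.1)² + (y + 89.8)² = 54.21²; (x − 161.6)² + (y − 55.4)² = 187.78²; (x + 0.3)² + (y + 188.1)² = 105.25².
Subtracting the P equation from the Q and R equations removes the quadratic terms:
89.0 x + 290.4 y = -24915.33
-234.8 x − 196.6 y = 5466.41
Solving the 2×2 system: x ≈ 65.3, y ≈ -105.8 km.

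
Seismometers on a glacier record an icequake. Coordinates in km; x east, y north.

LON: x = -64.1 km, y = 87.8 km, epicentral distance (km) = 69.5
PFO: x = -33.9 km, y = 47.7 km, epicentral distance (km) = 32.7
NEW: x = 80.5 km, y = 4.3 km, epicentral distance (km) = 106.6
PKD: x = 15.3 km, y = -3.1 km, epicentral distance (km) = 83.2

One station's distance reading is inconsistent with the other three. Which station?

Solve using three stations at a time. Using LON, NEW, PKD (subtract circle equations pairwise → linear system) gives (x, y) ≈ (4.9, 79.4).
Distances from that point to each station vs reported:
  LON: calculated 69.5 vs reported 69.5 → residual 0.0 km
  PFO: calculated 50.1 vs reported 32.7 → residual 17.4 km
  NEW: calculated 106.6 vs reported 106.6 → residual 0.0 km
  PKD: calculated 83.2 vs reported 83.2 → residual 0.0 km
LON, NEW, PKD are mutually consistent (residuals ≈ 0); PFO is off by 17.4 km.

PFO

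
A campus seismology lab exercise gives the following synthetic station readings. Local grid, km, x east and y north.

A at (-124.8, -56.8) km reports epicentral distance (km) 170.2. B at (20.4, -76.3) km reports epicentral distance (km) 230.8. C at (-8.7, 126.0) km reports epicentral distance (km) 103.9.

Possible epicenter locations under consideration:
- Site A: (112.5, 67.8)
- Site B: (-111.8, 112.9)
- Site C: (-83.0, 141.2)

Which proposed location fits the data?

For each candidate, compare |candidate − station| to the reported distance:
Site A: residuals A 97.8, B 59.8, C 30.5 → max 97.8 km
Site B: residuals A 0.0, B 0.0, C 0.0 → max 0.0 km
Site C: residuals A 32.2, B 10.0, C 28.1 → max 32.2 km
Only Site B has all residuals ≈ 0.

Site B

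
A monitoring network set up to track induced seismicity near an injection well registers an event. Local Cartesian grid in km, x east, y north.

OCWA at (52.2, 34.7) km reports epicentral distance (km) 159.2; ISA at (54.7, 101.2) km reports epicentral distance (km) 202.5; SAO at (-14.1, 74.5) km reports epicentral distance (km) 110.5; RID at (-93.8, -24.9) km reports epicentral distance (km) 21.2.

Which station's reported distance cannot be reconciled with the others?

Solve using three stations at a time. Using OCWA, ISA, RID (subtract circle equations pairwise → linear system) gives (x, y) ≈ (-85.9, -44.6).
Distances from that point to each station vs reported:
  OCWA: calculated 159.2 vs reported 159.2 → residual 0.0 km
  ISA: calculated 202.5 vs reported 202.5 → residual 0.0 km
  SAO: calculated 139.0 vs reported 110.5 → residual 28.5 km
  RID: calculated 21.2 vs reported 21.2 → residual 0.0 km
OCWA, ISA, RID are mutually consistent (residuals ≈ 0); SAO is off by 28.5 km.

SAO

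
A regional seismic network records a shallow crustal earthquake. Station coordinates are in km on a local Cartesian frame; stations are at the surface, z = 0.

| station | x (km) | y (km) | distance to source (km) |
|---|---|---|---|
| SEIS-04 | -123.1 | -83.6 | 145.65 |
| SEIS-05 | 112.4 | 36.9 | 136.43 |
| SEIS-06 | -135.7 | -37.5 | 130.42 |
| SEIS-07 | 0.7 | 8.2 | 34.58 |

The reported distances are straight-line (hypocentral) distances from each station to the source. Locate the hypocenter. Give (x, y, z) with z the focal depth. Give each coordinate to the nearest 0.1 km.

x ≈ -19.5 km, y ≈ 15.1 km, depth ≈ 27.2 km

Each station gives a sphere (x−x_i)² + (y−y_i)² + z² = d_i² (stations at z=0).
Subtracting the SEIS-04 sphere from SEIS-05 and SEIS-06: z² cancels, leaving linear equations in x and y:
471.0 x + 241.0 y = -5546.42
-25.2 x + 92.2 y = 1882.72
Solving: x ≈ -19.498, y ≈ 15.091 km (keep extra digits for the depth step; rounded: -19.5, 15.1).
Then from the SEIS-04 sphere: z² = 145.65² − (x + 123.1)² − (y + 83.6)² with x = -19.498, y = 15.091, so z ≈ 27.215 ≈ 27.2 km.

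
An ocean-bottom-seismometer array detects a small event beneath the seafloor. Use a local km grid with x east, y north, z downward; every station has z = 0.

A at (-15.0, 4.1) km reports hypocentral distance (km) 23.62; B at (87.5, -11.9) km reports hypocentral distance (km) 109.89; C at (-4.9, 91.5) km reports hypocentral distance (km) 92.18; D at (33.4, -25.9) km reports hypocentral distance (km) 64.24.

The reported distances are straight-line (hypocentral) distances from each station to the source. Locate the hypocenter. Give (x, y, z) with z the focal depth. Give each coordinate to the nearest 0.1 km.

(-18.8, 3.4, 23.3)

Each station gives a sphere (x−x_i)² + (y−y_i)² + z² = d_i² (stations at z=0).
Subtracting the A sphere from B and C: z² cancels, leaving linear equations in x and y:
205.0 x − 32.0 y = -3961.86
20.2 x + 174.8 y = 215.20
Solving: x ≈ -18.795, y ≈ 3.403 km (keep extra digits for the depth step; rounded: -18.8, 3.4).
Then from the A sphere: z² = 23.62² − (x + 15.0)² − (y − 4.1)² with x = -18.795, y = 3.403, so z ≈ 23.303 ≈ 23.3 km.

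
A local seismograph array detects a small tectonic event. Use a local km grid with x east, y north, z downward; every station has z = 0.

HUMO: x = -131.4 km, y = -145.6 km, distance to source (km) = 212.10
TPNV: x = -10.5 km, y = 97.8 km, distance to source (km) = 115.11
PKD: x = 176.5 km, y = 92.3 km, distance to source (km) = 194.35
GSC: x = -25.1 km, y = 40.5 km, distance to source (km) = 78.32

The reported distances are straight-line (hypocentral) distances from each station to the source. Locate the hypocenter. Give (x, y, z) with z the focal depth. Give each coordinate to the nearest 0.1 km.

x ≈ 14.6 km, y ≈ -1.2 km, depth ≈ 53.1 km

Each station gives a sphere (x−x_i)² + (y−y_i)² + z² = d_i² (stations at z=0).
Subtracting the HUMO sphere from TPNV and PKD: z² cancels, leaving linear equations in x and y:
241.8 x + 486.8 y = 2945.87
615.8 x + 475.8 y = 8420.71
Solving: x ≈ 14.603, y ≈ -1.202 km (keep extra digits for the depth step; rounded: 14.6, -1.2).
Then from the HUMO sphere: z² = 212.10² − (x + 131.4)² − (y + 145.6)² with x = 14.603, y = -1.202, so z ≈ 53.092 ≈ 53.1 km.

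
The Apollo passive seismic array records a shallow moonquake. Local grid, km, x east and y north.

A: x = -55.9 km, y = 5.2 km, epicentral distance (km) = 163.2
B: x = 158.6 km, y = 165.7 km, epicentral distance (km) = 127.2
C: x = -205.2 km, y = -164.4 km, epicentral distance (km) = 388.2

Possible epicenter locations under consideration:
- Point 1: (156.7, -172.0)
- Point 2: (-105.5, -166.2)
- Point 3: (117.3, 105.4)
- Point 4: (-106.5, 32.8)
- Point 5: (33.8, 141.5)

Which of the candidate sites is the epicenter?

For each candidate, compare |candidate − station| to the reported distance:
Point 1: residuals A 113.6, B 210.5, C 26.2 → max 210.5 km
Point 2: residuals A 15.2, B 297.0, C 288.5 → max 297.0 km
Point 3: residuals A 36.9, B 54.1, C 32.3 → max 54.1 km
Point 4: residuals A 105.6, B 169.3, C 167.7 → max 169.3 km
Point 5: residuals A 0.0, B 0.1, C 0.0 → max 0.1 km
Only Point 5 has all residuals ≈ 0.

Point 5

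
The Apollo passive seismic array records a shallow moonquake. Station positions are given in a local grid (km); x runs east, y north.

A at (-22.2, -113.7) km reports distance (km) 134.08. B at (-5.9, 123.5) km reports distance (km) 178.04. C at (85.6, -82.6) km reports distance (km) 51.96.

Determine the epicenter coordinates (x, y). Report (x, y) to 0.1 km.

Circle about each station: (x + 22.2)² + (y + 113.7)² = 134.08²; (x + 5.9)² + (y − 123.5)² = 178.04²; (x − 85.6)² + (y + 82.6)² = 51.96².
Subtracting the A equation from the B and C equations removes the quadratic terms:
32.6 x + 474.4 y = -11854.27
215.6 x + 62.2 y = 16007.19
Solving the 2×2 system: x ≈ 83.1, y ≈ -30.7 km.

(83.1, -30.7)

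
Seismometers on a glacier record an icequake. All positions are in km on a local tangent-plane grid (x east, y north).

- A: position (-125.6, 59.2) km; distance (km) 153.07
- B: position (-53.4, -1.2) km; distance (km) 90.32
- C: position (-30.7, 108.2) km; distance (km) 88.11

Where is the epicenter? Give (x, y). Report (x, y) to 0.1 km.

(26.4, 41.1)

Circle about each station: (x + 125.6)² + (y − 59.2)² = 153.07²; (x + 53.4)² + (y + 1.2)² = 90.32²; (x + 30.7)² + (y − 108.2)² = 88.11².
Subtracting the A equation from the B and C equations removes the quadratic terms:
144.4 x − 120.8 y = -1154.28
189.8 x + 98.0 y = 9036.78
Solving the 2×2 system: x ≈ 26.4, y ≈ 41.1 km.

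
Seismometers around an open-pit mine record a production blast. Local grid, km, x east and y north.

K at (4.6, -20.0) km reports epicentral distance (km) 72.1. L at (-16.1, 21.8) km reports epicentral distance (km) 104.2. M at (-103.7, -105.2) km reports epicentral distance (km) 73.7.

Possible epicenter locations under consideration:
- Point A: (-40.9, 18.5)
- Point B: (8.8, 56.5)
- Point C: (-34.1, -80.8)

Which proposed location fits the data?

Point C

For each candidate, compare |candidate − station| to the reported distance:
Point A: residuals K 12.5, L 79.2, M 65.0 → max 79.2 km
Point B: residuals K 4.5, L 61.5, M 123.3 → max 123.3 km
Point C: residuals K 0.0, L 0.0, M 0.1 → max 0.1 km
Only Point C has all residuals ≈ 0.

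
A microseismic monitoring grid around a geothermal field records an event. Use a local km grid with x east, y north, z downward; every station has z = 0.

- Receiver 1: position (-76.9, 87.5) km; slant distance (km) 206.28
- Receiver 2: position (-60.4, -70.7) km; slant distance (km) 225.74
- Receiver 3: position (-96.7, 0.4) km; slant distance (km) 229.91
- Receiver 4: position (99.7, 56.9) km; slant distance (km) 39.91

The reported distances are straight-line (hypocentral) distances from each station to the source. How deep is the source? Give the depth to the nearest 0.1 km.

31.3 km

Each station gives a sphere (x−x_i)² + (y−y_i)² + z² = d_i² (stations at z=0).
Subtracting the Receiver 1 sphere from Receiver 2 and Receiver 3: z² cancels, leaving linear equations in x and y:
33.0 x − 316.4 y = -13330.32
-39.6 x − 174.2 y = -14525.98
Solving: x ≈ 124.405, y ≈ 55.106 km (keep extra digits for the depth step; rounded: 124.4, 55.1).
Then from the Receiver 1 sphere: z² = 206.28² − (x + 76.9)² − (y − 87.5)² with x = 124.405, y = 55.106, so z ≈ 31.279 ≈ 31.3 km.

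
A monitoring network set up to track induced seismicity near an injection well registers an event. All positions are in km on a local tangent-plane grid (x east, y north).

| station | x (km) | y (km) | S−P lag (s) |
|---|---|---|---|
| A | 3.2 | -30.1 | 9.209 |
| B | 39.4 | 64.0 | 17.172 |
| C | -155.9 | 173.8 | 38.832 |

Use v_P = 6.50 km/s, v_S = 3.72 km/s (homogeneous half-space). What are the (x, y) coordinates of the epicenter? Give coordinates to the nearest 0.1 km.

Distance from S−P lag: d = Δt · v_P v_S / (v_P − v_S) = Δt · (6.50·3.72)/(6.50−3.72) ≈ 8.6978·Δt.
So d_A = 80.10, d_B = 149.36, d_C = 337.75 km.
Circle about each station: (x − 3.2)² + (y + 30.1)² = 80.10²; (x − 39.4)² + (y − 64.0)² = 149.36²; (x + 155.9)² + (y − 173.8)² = 337.75².
Subtracting the A equation from the B and C equations removes the quadratic terms:
72.4 x + 188.2 y = -11160.29
-318.2 x + 407.8 y = -54064.05
Solving the 2×2 system: x ≈ 62.9, y ≈ -83.5 km.
Check against A (with the unrounded x, y): √((x − 3.2)²+(y + 30.1)²) = 80.09 ≈ 80.10 km. ✓

62.9 km east, -83.5 km north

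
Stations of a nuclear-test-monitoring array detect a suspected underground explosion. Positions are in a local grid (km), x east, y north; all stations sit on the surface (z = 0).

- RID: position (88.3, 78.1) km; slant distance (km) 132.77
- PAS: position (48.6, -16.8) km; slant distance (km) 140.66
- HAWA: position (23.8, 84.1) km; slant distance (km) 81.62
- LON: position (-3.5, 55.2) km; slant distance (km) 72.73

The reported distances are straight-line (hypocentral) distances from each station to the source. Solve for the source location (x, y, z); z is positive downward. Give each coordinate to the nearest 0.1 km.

(-28.8, 82.7, 62.4)

Each station gives a sphere (x−x_i)² + (y−y_i)² + z² = d_i² (stations at z=0).
Subtracting the RID sphere from PAS and HAWA: z² cancels, leaving linear equations in x and y:
-79.4 x − 189.8 y = -13409.66
-129.0 x + 12.0 y = 4708.80
Solving: x ≈ -28.809, y ≈ 82.703 km (keep extra digits for the depth step; rounded: -28.8, 82.7).
Then from the RID sphere: z² = 132.77² − (x − 88.3)² − (y − 78.1)² with x = -28.809, y = 82.703, so z ≈ 62.387 ≈ 62.4 km.
Check against LON (with the unrounded solution): distance 72.73 ≈ 72.73 km. ✓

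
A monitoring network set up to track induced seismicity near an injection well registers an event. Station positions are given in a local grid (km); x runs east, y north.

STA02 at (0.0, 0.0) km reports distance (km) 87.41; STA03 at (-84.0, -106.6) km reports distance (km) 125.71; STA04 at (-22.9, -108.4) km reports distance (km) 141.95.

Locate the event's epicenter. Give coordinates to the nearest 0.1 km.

(-85.3, 19.1)

Circle about each station: x² + y² = 87.41²; (x + 84.0)² + (y + 106.6)² = 125.71²; (x + 22.9)² + (y + 108.4)² = 141.95².
Subtracting pairs of circle equations eliminates x²+y² and gives linear equations (the radical axes):
-168.0 x − 213.2 y = 10257.06
-45.8 x − 216.8 y = -234.32
Solving the 2×2 system: x ≈ -85.3, y ≈ 19.1 km.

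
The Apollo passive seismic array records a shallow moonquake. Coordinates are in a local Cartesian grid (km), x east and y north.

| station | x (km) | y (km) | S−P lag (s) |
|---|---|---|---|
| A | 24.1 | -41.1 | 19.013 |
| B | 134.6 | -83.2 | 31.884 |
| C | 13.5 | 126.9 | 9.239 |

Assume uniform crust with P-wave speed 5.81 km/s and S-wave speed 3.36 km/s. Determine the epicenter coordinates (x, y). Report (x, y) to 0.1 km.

(-50.6, 90.7)

Distance from S−P lag: d = Δt · v_P v_S / (v_P − v_S) = Δt · (5.81·3.36)/(5.81−3.36) ≈ 7.9680·Δt.
So d_A = 151.50, d_B = 254.05, d_C = 73.62 km.
Circle about each station: (x − 24.1)² + (y + 41.1)² = 151.50²; (x − 134.6)² + (y + 83.2)² = 254.05²; (x − 13.5)² + (y − 126.9)² = 73.62².
Subtracting the A equation from the B and C equations removes the quadratic terms:
221.0 x − 84.2 y = -18819.77
-21.2 x + 336.0 y = 31548.19
Solving the 2×2 system: x ≈ -50.6, y ≈ 90.7 km.
Check against A (with the unrounded x, y): √((x − 24.1)²+(y + 41.1)²) = 151.50 ≈ 151.50 km. ✓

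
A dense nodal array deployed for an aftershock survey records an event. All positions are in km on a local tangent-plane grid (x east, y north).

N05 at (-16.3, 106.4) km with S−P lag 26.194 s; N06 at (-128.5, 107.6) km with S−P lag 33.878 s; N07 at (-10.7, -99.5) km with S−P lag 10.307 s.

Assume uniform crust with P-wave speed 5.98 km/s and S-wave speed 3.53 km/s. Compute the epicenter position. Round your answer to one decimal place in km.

x ≈ 78.1 km, y ≈ -98.6 km

Distance from S−P lag: d = Δt · v_P v_S / (v_P − v_S) = Δt · (5.98·3.53)/(5.98−3.53) ≈ 8.6161·Δt.
So d_N05 = 225.69, d_N06 = 291.90, d_N07 = 88.81 km.
Circle about each station: (x + 16.3)² + (y − 106.4)² = 225.69²; (x + 128.5)² + (y − 107.6)² = 291.90²; (x + 10.7)² + (y + 99.5)² = 88.81².
Subtracting the N05 equation from the N06 and N07 equations removes the quadratic terms:
-224.4 x + 2.4 y = -17766.27
11.2 x − 411.8 y = 41476.85
Solving the 2×2 system: x ≈ 78.1, y ≈ -98.6 km.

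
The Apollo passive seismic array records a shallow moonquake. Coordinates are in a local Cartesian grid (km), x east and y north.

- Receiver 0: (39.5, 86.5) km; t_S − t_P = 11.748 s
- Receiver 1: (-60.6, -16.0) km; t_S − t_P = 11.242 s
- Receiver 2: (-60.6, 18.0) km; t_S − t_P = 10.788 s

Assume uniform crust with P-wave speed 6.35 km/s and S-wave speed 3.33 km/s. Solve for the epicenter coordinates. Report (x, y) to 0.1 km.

14.3 km east, 8.2 km north

Distance from S−P lag: d = Δt · v_P v_S / (v_P − v_S) = Δt · (6.35·3.33)/(6.35−3.33) ≈ 7.0018·Δt.
So d_Receiver 0 = 82.26, d_Receiver 1 = 78.71, d_Receiver 2 = 75.54 km.
Circle about each station: (x − 39.5)² + (y − 86.5)² = 82.26²; (x + 60.6)² + (y + 16.0)² = 78.71²; (x + 60.6)² + (y − 18.0)² = 75.54².
Subtracting the Receiver 0 equation from the Receiver 1 and Receiver 2 equations removes the quadratic terms:
-200.2 x − 205.0 y = -4542.70
-200.2 x − 137.0 y = -3985.72
Solving the 2×2 system: x ≈ 14.3, y ≈ 8.2 km.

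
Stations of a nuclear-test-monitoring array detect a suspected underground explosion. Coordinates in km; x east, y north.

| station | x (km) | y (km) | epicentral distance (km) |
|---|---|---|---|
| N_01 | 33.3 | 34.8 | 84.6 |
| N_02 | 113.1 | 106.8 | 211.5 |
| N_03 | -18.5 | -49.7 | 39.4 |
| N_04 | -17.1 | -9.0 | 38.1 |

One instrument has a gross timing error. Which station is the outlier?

Solve using three stations at a time. Using N_02, N_03, N_04 (subtract circle equations pairwise → linear system) gives (x, y) ≈ (-50.7, -27.0).
Distances from that point to each station vs reported:
  N_01: calculated 104.3 vs reported 84.6 → residual 19.7 km
  N_02: calculated 211.5 vs reported 211.5 → residual 0.0 km
  N_03: calculated 39.4 vs reported 39.4 → residual 0.0 km
  N_04: calculated 38.1 vs reported 38.1 → residual 0.0 km
N_02, N_03, N_04 are mutually consistent (residuals ≈ 0); N_01 is off by 19.7 km.

N_01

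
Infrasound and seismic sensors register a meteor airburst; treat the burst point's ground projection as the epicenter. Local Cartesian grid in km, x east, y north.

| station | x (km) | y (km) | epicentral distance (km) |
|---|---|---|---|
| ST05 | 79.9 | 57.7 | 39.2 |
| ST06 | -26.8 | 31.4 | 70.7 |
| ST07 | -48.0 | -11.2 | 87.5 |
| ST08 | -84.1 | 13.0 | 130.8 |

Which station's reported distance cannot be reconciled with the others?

Solve using three stations at a time. Using ST05, ST06, ST08 (subtract circle equations pairwise → linear system) gives (x, y) ≈ (41.9, 48.2).
Distances from that point to each station vs reported:
  ST05: calculated 39.2 vs reported 39.2 → residual 0.0 km
  ST06: calculated 70.7 vs reported 70.7 → residual 0.0 km
  ST07: calculated 107.7 vs reported 87.5 → residual 20.2 km
  ST08: calculated 130.8 vs reported 130.8 → residual 0.0 km
ST05, ST06, ST08 are mutually consistent (residuals ≈ 0); ST07 is off by 20.2 km.

ST07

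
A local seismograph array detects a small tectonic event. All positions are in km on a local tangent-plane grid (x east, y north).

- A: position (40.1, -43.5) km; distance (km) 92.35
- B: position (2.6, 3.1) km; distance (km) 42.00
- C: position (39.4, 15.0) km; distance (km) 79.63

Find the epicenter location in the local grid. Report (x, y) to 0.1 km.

x ≈ -39.4 km, y ≈ 3.5 km

Circle about each station: (x − 40.1)² + (y + 43.5)² = 92.35²; (x − 2.6)² + (y − 3.1)² = 42.00²; (x − 39.4)² + (y − 15.0)² = 79.63².
Subtracting the A equation from the B and C equations removes the quadratic terms:
-75.0 x + 93.2 y = 3280.63
-1.4 x + 117.0 y = 464.69
Solving the 2×2 system: x ≈ -39.4, y ≈ 3.5 km.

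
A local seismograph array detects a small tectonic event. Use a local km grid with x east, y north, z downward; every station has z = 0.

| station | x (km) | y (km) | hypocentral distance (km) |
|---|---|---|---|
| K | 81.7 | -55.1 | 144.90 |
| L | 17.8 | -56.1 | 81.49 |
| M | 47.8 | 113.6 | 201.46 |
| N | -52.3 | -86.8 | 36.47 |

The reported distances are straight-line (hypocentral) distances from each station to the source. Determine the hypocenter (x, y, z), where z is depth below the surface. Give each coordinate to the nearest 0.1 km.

x ≈ -62.6 km, y ≈ -54.4 km, depth ≈ 13.2 km

Each station gives a sphere (x−x_i)² + (y−y_i)² + z² = d_i² (stations at z=0).
Subtracting the K sphere from L and M: z² cancels, leaving linear equations in x and y:
-127.8 x − 2.0 y = 8108.54
-67.8 x + 337.4 y = -14111.22
Solving: x ≈ -62.596, y ≈ -54.402 km (keep extra digits for the depth step; rounded: -62.6, -54.4).
Then from the K sphere: z² = 144.90² − (x − 81.7)² − (y + 55.1)² with x = -62.596, y = -54.402, so z ≈ 13.198 ≈ 13.2 km.
Check against N (with the unrounded solution): distance 36.47 ≈ 36.47 km. ✓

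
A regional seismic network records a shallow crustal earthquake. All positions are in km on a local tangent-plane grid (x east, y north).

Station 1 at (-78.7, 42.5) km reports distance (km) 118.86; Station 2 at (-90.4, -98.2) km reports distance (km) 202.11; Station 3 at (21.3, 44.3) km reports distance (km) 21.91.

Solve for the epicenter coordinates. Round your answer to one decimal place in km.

Circle about each station: (x + 78.7)² + (y − 42.5)² = 118.86²; (x + 90.4)² + (y + 98.2)² = 202.11²; (x − 21.3)² + (y − 44.3)² = 21.91².
Subtracting the Station 1 equation from the Station 2 and Station 3 equations removes the quadratic terms:
-23.4 x − 281.4 y = -16905.29
200.0 x + 3.6 y = 8063.89
Solving the 2×2 system: x ≈ 39.3, y ≈ 56.8 km.

(39.3, 56.8)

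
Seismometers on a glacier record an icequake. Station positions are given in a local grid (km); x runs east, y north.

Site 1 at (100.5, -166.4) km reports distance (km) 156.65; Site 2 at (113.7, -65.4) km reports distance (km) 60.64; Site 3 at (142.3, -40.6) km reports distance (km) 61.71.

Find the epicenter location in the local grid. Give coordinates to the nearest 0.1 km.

Circle about each station: (x − 100.5)² + (y + 166.4)² = 156.65²; (x − 113.7)² + (y + 65.4)² = 60.64²; (x − 142.3)² + (y + 40.6)² = 61.71².
Subtracting pairs of circle equations eliminates x²+y² and gives linear equations (the radical axes):
26.4 x + 202.0 y = 277.65
83.6 x + 251.6 y = 4839.54
Solving the 2×2 system: x ≈ 88.6, y ≈ -10.2 km.
Check against Site 1 (with the unrounded x, y): √((x − 100.5)²+(y + 166.4)²) = 156.65 ≈ 156.65 km. ✓

88.6 km east, -10.2 km north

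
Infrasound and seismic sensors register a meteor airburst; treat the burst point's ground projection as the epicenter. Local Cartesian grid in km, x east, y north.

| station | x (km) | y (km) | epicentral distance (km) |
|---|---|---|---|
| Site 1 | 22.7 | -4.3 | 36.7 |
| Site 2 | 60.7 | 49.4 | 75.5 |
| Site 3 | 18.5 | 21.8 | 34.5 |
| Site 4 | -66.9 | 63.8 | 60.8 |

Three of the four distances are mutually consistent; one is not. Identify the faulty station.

Solve using three stations at a time. Using Site 2, Site 3, Site 4 (subtract circle equations pairwise → linear system) gives (x, y) ≈ (-13.4, 34.9).
Distances from that point to each station vs reported:
  Site 1: calculated 53.3 vs reported 36.7 → residual 16.6 km
  Site 2: calculated 75.5 vs reported 75.5 → residual 0.0 km
  Site 3: calculated 34.5 vs reported 34.5 → residual 0.0 km
  Site 4: calculated 60.8 vs reported 60.8 → residual 0.0 km
Site 2, Site 3, Site 4 are mutually consistent (residuals ≈ 0); Site 1 is off by 16.6 km.

Site 1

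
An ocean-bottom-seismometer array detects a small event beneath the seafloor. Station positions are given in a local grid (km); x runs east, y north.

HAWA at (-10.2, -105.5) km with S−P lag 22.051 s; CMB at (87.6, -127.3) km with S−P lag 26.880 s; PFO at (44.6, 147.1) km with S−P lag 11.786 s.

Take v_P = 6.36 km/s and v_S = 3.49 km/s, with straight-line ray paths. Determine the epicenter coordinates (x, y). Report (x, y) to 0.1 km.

(6.7, 64.2)

Distance from S−P lag: d = Δt · v_P v_S / (v_P − v_S) = Δt · (6.36·3.49)/(6.36−3.49) ≈ 7.7339·Δt.
So d_HAWA = 170.54, d_CMB = 207.89, d_PFO = 91.15 km.
Circle about each station: (x + 10.2)² + (y + 105.5)² = 170.54²; (x − 87.6)² + (y + 127.3)² = 207.89²; (x − 44.6)² + (y − 147.1)² = 91.15².
Subtracting the HAWA equation from the CMB and PFO equations removes the quadratic terms:
195.6 x − 43.6 y = -1489.60
109.6 x + 505.2 y = 33168.85
Solving the 2×2 system: x ≈ 6.7, y ≈ 64.2 km.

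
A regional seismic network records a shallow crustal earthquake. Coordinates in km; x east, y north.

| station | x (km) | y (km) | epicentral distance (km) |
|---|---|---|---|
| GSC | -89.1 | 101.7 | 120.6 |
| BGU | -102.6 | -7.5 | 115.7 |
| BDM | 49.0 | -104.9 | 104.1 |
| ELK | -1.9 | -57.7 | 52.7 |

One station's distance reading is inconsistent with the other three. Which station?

GSC

Solve using three stations at a time. Using BGU, BDM, ELK (subtract circle equations pairwise → linear system) gives (x, y) ≈ (13.1, -7.2).
Distances from that point to each station vs reported:
  GSC: calculated 149.3 vs reported 120.6 → residual 28.7 km
  BGU: calculated 115.7 vs reported 115.7 → residual 0.0 km
  BDM: calculated 104.1 vs reported 104.1 → residual 0.0 km
  ELK: calculated 52.7 vs reported 52.7 → residual 0.0 km
BGU, BDM, ELK are mutually consistent (residuals ≈ 0); GSC is off by 28.7 km.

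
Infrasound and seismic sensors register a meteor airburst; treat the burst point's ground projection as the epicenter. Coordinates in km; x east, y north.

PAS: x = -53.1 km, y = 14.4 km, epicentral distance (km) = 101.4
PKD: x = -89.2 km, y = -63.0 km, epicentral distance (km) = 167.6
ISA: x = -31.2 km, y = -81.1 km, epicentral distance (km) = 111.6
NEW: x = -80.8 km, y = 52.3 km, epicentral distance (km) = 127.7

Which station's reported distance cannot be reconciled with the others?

Solve using three stations at a time. Using PAS, PKD, NEW (subtract circle equations pairwise → linear system) gives (x, y) ≈ (45.7, 36.2).
Distances from that point to each station vs reported:
  PAS: calculated 101.2 vs reported 101.4 → residual 0.2 km
  PKD: calculated 167.5 vs reported 167.6 → residual 0.1 km
  ISA: calculated 140.3 vs reported 111.6 → residual 28.7 km
  NEW: calculated 127.6 vs reported 127.7 → residual 0.1 km
PAS, PKD, NEW are mutually consistent (residuals ≈ 0); ISA is off by 28.7 km.

ISA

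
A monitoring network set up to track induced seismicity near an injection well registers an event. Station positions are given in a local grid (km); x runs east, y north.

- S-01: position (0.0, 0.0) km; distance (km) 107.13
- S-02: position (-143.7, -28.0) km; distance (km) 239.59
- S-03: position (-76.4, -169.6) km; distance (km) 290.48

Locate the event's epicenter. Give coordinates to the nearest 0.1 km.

x ≈ 69.3 km, y ≈ 81.7 km

Circle about each station: x² + y² = 107.13²; (x + 143.7)² + (y + 28.0)² = 239.59²; (x + 76.4)² + (y + 169.6)² = 290.48².
Subtracting pairs of circle equations eliminates x²+y² and gives linear equations (the radical axes):
-287.4 x − 56.0 y = -24492.84
-152.8 x − 339.2 y = -38300.67
Solving the 2×2 system: x ≈ 69.3, y ≈ 81.7 km.
Check against S-01 (with the unrounded x, y): √(x²+y²) = 107.13 ≈ 107.13 km. ✓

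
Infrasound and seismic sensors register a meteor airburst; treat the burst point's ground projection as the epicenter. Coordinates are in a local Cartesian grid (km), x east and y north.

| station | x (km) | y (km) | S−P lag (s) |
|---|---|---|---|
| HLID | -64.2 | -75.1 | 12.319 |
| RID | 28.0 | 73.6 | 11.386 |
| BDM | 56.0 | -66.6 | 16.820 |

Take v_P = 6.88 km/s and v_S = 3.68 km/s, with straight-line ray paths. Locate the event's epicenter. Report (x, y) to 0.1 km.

x ≈ -44.7 km, y ≈ 20.4 km

Distance from S−P lag: d = Δt · v_P v_S / (v_P − v_S) = Δt · (6.88·3.68)/(6.88−3.68) ≈ 7.9120·Δt.
So d_HLID = 97.47, d_RID = 90.09, d_BDM = 133.08 km.
Circle about each station: (x + 64.2)² + (y + 75.1)² = 97.47²; (x − 28.0)² + (y − 73.6)² = 90.09²; (x − 56.0)² + (y + 66.6)² = 133.08².
Subtracting the HLID equation from the RID and BDM equations removes the quadratic terms:
184.4 x + 297.4 y = -2176.50
240.4 x + 17.0 y = -10399.98
Solving the 2×2 system: x ≈ -44.7, y ≈ 20.4 km.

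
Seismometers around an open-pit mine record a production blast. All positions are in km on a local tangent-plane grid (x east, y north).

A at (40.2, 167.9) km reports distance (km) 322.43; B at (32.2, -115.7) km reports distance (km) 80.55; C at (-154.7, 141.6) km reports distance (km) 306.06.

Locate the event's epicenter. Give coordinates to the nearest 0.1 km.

Circle about each station: (x − 40.2)² + (y − 167.9)² = 322.43²; (x − 32.2)² + (y + 115.7)² = 80.55²; (x + 154.7)² + (y − 141.6)² = 306.06².
Subtracting pairs of circle equations eliminates x²+y² and gives linear equations (the radical axes):
-16.0 x − 567.2 y = 82089.68
-389.8 x − 52.6 y = 24464.58
Solving the 2×2 system: x ≈ -43.4, y ≈ -143.5 km.

x ≈ -43.4 km, y ≈ -143.5 km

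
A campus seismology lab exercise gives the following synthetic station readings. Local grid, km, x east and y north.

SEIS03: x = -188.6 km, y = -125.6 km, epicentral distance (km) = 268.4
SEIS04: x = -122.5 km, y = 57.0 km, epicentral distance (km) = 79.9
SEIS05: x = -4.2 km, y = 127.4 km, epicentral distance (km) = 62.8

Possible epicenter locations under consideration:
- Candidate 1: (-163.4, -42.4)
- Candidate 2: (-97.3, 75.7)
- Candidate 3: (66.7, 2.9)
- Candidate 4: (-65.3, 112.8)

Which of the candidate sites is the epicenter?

For each candidate, compare |candidate − station| to the reported distance:
Candidate 1: residuals SEIS03 181.5, SEIS04 27.6, SEIS05 170.0 → max 181.5 km
Candidate 2: residuals SEIS03 47.4, SEIS04 48.5, SEIS05 43.7 → max 48.5 km
Candidate 3: residuals SEIS03 17.4, SEIS04 116.9, SEIS05 80.5 → max 116.9 km
Candidate 4: residuals SEIS03 0.0, SEIS04 0.0, SEIS05 0.0 → max 0.0 km
Only Candidate 4 has all residuals ≈ 0.

Candidate 4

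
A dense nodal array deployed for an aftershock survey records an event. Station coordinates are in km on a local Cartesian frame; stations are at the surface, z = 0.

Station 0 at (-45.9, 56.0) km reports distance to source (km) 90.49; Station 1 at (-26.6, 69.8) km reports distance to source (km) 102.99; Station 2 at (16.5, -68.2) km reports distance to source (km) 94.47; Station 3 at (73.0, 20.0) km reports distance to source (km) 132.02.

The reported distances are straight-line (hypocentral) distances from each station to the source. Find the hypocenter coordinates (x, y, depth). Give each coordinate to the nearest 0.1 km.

Each station gives a sphere (x−x_i)² + (y−y_i)² + z² = d_i² (stations at z=0).
Subtracting the Station 0 sphere from Station 1 and Station 2: z² cancels, leaving linear equations in x and y:
38.6 x + 27.6 y = -2081.71
124.8 x − 248.4 y = -1055.46
Solving: x ≈ -41.912, y ≈ -16.808 km (keep extra digits for the depth step; rounded: -41.9, -16.8).
Then from the Station 0 sphere: z² = 90.49² − (x + 45.9)² − (y − 56.0)² with x = -41.912, y = -16.808, so z ≈ 53.587 ≈ 53.6 km.
Check against Station 3 (with the unrounded solution): distance 132.03 ≈ 132.02 km. ✓

x ≈ -41.9 km, y ≈ -16.8 km, depth ≈ 53.6 km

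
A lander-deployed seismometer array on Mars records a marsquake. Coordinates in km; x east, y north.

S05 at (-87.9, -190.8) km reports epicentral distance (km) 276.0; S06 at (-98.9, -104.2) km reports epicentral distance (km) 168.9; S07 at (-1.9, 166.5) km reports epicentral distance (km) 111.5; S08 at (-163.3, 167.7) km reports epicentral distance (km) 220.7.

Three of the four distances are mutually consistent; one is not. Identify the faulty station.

S06

Solve using three stations at a time. Using S05, S07, S08 (subtract circle equations pairwise → linear system) gives (x, y) ≈ (29.0, 59.3).
Distances from that point to each station vs reported:
  S05: calculated 276.0 vs reported 276.0 → residual 0.0 km
  S06: calculated 207.5 vs reported 168.9 → residual 38.6 km
  S07: calculated 111.6 vs reported 111.5 → residual 0.1 km
  S08: calculated 220.7 vs reported 220.7 → residual 0.0 km
S05, S07, S08 are mutually consistent (residuals ≈ 0); S06 is off by 38.6 km.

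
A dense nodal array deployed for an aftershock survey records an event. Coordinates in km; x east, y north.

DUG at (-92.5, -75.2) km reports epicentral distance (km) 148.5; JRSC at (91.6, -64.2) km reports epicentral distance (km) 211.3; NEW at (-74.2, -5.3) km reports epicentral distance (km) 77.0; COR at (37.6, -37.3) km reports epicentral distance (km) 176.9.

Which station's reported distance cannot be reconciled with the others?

Solve using three stations at a time. Using DUG, JRSC, NEW (subtract circle equations pairwise → linear system) gives (x, y) ≈ (-70.3, 71.7).
Distances from that point to each station vs reported:
  DUG: calculated 148.5 vs reported 148.5 → residual 0.0 km
  JRSC: calculated 211.3 vs reported 211.3 → residual 0.0 km
  NEW: calculated 77.1 vs reported 77.0 → residual 0.1 km
  COR: calculated 153.3 vs reported 176.9 → residual 23.6 km
DUG, JRSC, NEW are mutually consistent (residuals ≈ 0); COR is off by 23.6 km.

COR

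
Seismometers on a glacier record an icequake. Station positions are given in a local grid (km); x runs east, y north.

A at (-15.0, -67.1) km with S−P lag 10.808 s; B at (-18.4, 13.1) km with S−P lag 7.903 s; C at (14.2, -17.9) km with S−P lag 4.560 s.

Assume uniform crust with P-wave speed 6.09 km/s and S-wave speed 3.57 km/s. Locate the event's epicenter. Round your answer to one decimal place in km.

Distance from S−P lag: d = Δt · v_P v_S / (v_P − v_S) = Δt · (6.09·3.57)/(6.09−3.57) ≈ 8.6275·Δt.
So d_A = 93.25, d_B = 68.18, d_C = 39.34 km.
Circle about each station: (x + 15.0)² + (y + 67.1)² = 93.25²; (x + 18.4)² + (y − 13.1)² = 68.18²; (x − 14.2)² + (y + 17.9)² = 39.34².
Subtracting the A equation from the B and C equations removes the quadratic terms:
-6.8 x + 160.4 y = -170.19
58.4 x + 98.4 y = 2942.57
Solving the 2×2 system: x ≈ 48.7, y ≈ 1.0 km.
Check against A (with the unrounded x, y): √((x + 15.0)²+(y + 67.1)²) = 93.25 ≈ 93.25 km. ✓

x ≈ 48.7 km, y ≈ 1.0 km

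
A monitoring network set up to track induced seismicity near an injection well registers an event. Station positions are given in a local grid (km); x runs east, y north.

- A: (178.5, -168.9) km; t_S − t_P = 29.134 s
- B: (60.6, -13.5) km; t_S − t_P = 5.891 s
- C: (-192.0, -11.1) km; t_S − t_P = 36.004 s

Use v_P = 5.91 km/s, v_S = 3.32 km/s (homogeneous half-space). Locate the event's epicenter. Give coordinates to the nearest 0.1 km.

x ≈ 78.0 km, y ≈ 27.6 km

Distance from S−P lag: d = Δt · v_P v_S / (v_P − v_S) = Δt · (5.91·3.32)/(5.91−3.32) ≈ 7.5758·Δt.
So d_A = 220.71, d_B = 44.63, d_C = 272.76 km.
Circle about each station: (x − 178.5)² + (y + 168.9)² = 220.71²; (x − 60.6)² + (y + 13.5)² = 44.63²; (x + 192.0)² + (y + 11.1)² = 272.76².
Subtracting pairs of circle equations eliminates x²+y² and gives linear equations (the radical axes):
-235.8 x + 310.8 y = -9813.78
-741.0 x + 315.6 y = -49087.36
Solving the 2×2 system: x ≈ 78.0, y ≈ 27.6 km.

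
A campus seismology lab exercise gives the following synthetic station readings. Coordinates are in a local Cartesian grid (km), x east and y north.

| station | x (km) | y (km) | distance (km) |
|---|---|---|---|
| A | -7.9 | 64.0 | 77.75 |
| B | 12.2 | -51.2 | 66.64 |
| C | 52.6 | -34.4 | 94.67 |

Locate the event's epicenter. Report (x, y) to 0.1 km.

x ≈ -38.2 km, y ≈ -7.6 km

Circle about each station: (x + 7.9)² + (y − 64.0)² = 77.75²; (x − 12.2)² + (y + 51.2)² = 66.64²; (x − 52.6)² + (y + 34.4)² = 94.67².
Subtracting the A equation from the B and C equations removes the quadratic terms:
40.2 x − 230.4 y = 216.04
121.0 x − 196.8 y = -3125.64
Solving the 2×2 system: x ≈ -38.2, y ≈ -7.6 km.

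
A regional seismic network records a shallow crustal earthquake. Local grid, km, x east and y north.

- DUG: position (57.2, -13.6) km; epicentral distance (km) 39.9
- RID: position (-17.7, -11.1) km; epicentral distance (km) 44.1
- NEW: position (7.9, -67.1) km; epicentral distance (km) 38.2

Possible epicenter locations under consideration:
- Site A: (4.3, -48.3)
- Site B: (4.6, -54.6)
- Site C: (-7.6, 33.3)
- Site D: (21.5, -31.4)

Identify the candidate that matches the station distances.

For each candidate, compare |candidate − station| to the reported distance:
Site A: residuals DUG 23.4, RID 0.9, NEW 19.1 → max 23.4 km
Site B: residuals DUG 26.8, RID 4.8, NEW 25.3 → max 26.8 km
Site C: residuals DUG 40.1, RID 1.4, NEW 63.4 → max 63.4 km
Site D: residuals DUG 0.0, RID 0.0, NEW 0.0 → max 0.0 km
Only Site D has all residuals ≈ 0.

Site D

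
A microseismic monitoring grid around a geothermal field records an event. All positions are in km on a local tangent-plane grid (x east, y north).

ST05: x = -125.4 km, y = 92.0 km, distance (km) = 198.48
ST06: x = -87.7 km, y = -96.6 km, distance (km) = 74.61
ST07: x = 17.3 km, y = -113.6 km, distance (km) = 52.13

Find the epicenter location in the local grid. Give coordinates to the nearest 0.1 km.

Circle about each station: (x + 125.4)² + (y − 92.0)² = 198.48²; (x + 87.7)² + (y + 96.6)² = 74.61²; (x − 17.3)² + (y + 113.6)² = 52.13².
Subtracting pairs of circle equations eliminates x²+y² and gives linear equations (the radical axes):
75.4 x − 377.2 y = 26661.35
285.4 x − 411.2 y = 25691.86
Solving the 2×2 system: x ≈ -16.6, y ≈ -74.0 km.

-16.6 km east, -74.0 km north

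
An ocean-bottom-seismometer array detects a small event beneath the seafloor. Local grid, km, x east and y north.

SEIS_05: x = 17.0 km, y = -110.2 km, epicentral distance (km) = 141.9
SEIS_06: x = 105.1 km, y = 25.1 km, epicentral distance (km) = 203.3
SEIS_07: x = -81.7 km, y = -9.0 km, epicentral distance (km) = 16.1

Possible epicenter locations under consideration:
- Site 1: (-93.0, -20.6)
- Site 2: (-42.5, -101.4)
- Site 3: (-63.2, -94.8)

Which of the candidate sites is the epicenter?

For each candidate, compare |candidate − station| to the reported distance:
Site 1: residuals SEIS_05 0.0, SEIS_06 0.0, SEIS_07 0.1 → max 0.1 km
Site 2: residuals SEIS_05 81.8, SEIS_06 8.9, SEIS_07 84.3 → max 84.3 km
Site 3: residuals SEIS_05 60.2, SEIS_06 3.3, SEIS_07 71.7 → max 71.7 km
Only Site 1 has all residuals ≈ 0.

Site 1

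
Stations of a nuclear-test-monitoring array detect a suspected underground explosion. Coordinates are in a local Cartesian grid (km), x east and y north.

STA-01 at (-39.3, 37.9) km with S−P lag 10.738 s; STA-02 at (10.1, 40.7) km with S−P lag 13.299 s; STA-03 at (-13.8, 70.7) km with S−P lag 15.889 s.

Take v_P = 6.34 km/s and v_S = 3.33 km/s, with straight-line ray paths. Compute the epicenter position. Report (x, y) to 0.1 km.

Distance from S−P lag: d = Δt · v_P v_S / (v_P − v_S) = Δt · (6.34·3.33)/(6.34−3.33) ≈ 7.0140·Δt.
So d_STA-01 = 75.32, d_STA-02 = 93.28, d_STA-03 = 111.45 km.
Circle about each station: (x + 39.3)² + (y − 37.9)² = 75.32²; (x − 10.1)² + (y − 40.7)² = 93.28²; (x + 13.8)² + (y − 70.7)² = 111.45².
Subtracting the STA-01 equation from the STA-02 and STA-03 equations removes the quadratic terms:
98.8 x + 5.6 y = -4250.46
51.0 x + 65.6 y = -4539.97
Solving the 2×2 system: x ≈ -40.9, y ≈ -37.4 km.
Check against STA-01 (with the unrounded x, y): √((x + 39.3)²+(y − 37.9)²) = 75.33 ≈ 75.32 km. ✓

x ≈ -40.9 km, y ≈ -37.4 km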